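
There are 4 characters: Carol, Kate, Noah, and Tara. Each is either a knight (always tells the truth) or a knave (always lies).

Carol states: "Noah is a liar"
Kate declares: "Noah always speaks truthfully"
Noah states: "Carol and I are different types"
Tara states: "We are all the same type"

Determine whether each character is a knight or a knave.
Carol is a knave.
Kate is a knight.
Noah is a knight.
Tara is a knave.

Verification:
- Carol (knave) says "Noah is a liar" - this is FALSE (a lie) because Noah is a knight.
- Kate (knight) says "Noah always speaks truthfully" - this is TRUE because Noah is a knight.
- Noah (knight) says "Carol and I are different types" - this is TRUE because Noah is a knight and Carol is a knave.
- Tara (knave) says "We are all the same type" - this is FALSE (a lie) because Kate and Noah are knights and Carol and Tara are knaves.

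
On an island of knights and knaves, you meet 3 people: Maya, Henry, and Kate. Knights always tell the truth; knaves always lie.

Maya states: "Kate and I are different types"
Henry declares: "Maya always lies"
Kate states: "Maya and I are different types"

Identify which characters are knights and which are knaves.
Maya is a knave.
Henry is a knight.
Kate is a knave.

Verification:
- Maya (knave) says "Kate and I are different types" - this is FALSE (a lie) because Maya is a knave and Kate is a knave.
- Henry (knight) says "Maya always lies" - this is TRUE because Maya is a knave.
- Kate (knave) says "Maya and I are different types" - this is FALSE (a lie) because Kate is a knave and Maya is a knave.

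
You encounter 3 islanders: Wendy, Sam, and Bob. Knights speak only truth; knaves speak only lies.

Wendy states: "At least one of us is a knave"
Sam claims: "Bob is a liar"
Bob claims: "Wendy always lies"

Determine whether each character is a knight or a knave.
Wendy is a knight.
Sam is a knight.
Bob is a knave.

Verification:
- Wendy (knight) says "At least one of us is a knave" - this is TRUE because Bob is a knave.
- Sam (knight) says "Bob is a liar" - this is TRUE because Bob is a knave.
- Bob (knave) says "Wendy always lies" - this is FALSE (a lie) because Wendy is a knight.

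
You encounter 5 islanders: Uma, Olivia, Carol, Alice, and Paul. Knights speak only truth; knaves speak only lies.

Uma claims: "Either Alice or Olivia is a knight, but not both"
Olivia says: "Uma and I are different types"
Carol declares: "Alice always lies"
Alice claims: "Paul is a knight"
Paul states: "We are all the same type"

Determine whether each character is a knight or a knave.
Uma is a knave.
Olivia is a knave.
Carol is a knight.
Alice is a knave.
Paul is a knave.

Verification:
- Uma (knave) says "Either Alice or Olivia is a knight, but not both" - this is FALSE (a lie) because Alice is a knave and Olivia is a knave.
- Olivia (knave) says "Uma and I are different types" - this is FALSE (a lie) because Olivia is a knave and Uma is a knave.
- Carol (knight) says "Alice always lies" - this is TRUE because Alice is a knave.
- Alice (knave) says "Paul is a knight" - this is FALSE (a lie) because Paul is a knave.
- Paul (knave) says "We are all the same type" - this is FALSE (a lie) because Carol is a knight and Uma, Olivia, Alice, and Paul are knaves.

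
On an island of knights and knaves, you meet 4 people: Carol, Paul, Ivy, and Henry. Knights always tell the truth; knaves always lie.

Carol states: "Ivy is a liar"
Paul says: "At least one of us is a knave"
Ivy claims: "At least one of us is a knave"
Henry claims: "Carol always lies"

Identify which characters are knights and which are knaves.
Carol is a knave.
Paul is a knight.
Ivy is a knight.
Henry is a knight.

Verification:
- Carol (knave) says "Ivy is a liar" - this is FALSE (a lie) because Ivy is a knight.
- Paul (knight) says "At least one of us is a knave" - this is TRUE because Carol is a knave.
- Ivy (knight) says "At least one of us is a knave" - this is TRUE because Carol is a knave.
- Henry (knight) says "Carol always lies" - this is TRUE because Carol is a knave.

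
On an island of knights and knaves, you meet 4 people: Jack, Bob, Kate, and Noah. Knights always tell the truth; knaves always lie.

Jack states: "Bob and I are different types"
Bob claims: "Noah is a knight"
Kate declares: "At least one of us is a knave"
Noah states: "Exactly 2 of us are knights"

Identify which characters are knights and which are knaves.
Jack is a knave.
Bob is a knave.
Kate is a knight.
Noah is a knave.

Verification:
- Jack (knave) says "Bob and I are different types" - this is FALSE (a lie) because Jack is a knave and Bob is a knave.
- Bob (knave) says "Noah is a knight" - this is FALSE (a lie) because Noah is a knave.
- Kate (knight) says "At least one of us is a knave" - this is TRUE because Jack, Bob, and Noah are knaves.
- Noah (knave) says "Exactly 2 of us are knights" - this is FALSE (a lie) because there are 1 knights.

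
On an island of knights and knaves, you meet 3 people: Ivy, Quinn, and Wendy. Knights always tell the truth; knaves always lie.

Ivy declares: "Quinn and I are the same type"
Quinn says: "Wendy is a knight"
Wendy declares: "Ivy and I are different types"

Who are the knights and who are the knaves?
Ivy is a knave.
Quinn is a knight.
Wendy is a knight.

Verification:
- Ivy (knave) says "Quinn and I are the same type" - this is FALSE (a lie) because Ivy is a knave and Quinn is a knight.
- Quinn (knight) says "Wendy is a knight" - this is TRUE because Wendy is a knight.
- Wendy (knight) says "Ivy and I are different types" - this is TRUE because Wendy is a knight and Ivy is a knave.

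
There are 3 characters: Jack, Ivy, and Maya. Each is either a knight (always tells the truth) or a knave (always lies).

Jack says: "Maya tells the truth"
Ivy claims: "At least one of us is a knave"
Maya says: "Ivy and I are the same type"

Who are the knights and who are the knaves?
Jack is a knave.
Ivy is a knight.
Maya is a knave.

Verification:
- Jack (knave) says "Maya tells the truth" - this is FALSE (a lie) because Maya is a knave.
- Ivy (knight) says "At least one of us is a knave" - this is TRUE because Jack and Maya are knaves.
- Maya (knave) says "Ivy and I are the same type" - this is FALSE (a lie) because Maya is a knave and Ivy is a knight.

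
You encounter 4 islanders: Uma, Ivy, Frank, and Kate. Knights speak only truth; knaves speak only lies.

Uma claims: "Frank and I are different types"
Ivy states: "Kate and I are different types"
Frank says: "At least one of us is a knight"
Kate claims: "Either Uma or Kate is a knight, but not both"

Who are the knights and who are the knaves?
Uma is a knave.
Ivy is a knave.
Frank is a knave.
Kate is a knave.

Verification:
- Uma (knave) says "Frank and I are different types" - this is FALSE (a lie) because Uma is a knave and Frank is a knave.
- Ivy (knave) says "Kate and I are different types" - this is FALSE (a lie) because Ivy is a knave and Kate is a knave.
- Frank (knave) says "At least one of us is a knight" - this is FALSE (a lie) because no one is a knight.
- Kate (knave) says "Either Uma or Kate is a knight, but not both" - this is FALSE (a lie) because Uma is a knave and Kate is a knave.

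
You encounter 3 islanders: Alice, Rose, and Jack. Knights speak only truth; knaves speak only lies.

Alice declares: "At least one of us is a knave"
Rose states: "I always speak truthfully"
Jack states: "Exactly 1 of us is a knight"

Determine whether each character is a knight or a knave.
Alice is a knight.
Rose is a knight.
Jack is a knave.

Verification:
- Alice (knight) says "At least one of us is a knave" - this is TRUE because Jack is a knave.
- Rose (knight) says "I always speak truthfully" - this is TRUE because Rose is a knight.
- Jack (knave) says "Exactly 1 of us is a knight" - this is FALSE (a lie) because there are 2 knights.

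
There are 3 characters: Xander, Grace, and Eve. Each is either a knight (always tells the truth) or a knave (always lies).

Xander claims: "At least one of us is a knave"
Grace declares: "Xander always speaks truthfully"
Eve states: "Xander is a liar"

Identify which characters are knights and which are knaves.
Xander is a knight.
Grace is a knight.
Eve is a knave.

Verification:
- Xander (knight) says "At least one of us is a knave" - this is TRUE because Eve is a knave.
- Grace (knight) says "Xander always speaks truthfully" - this is TRUE because Xander is a knight.
- Eve (knave) says "Xander is a liar" - this is FALSE (a lie) because Xander is a knight.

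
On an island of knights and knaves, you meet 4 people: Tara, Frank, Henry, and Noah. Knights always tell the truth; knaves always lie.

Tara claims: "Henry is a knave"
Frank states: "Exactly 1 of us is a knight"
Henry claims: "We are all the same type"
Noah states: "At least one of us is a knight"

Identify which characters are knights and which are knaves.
Tara is a knight.
Frank is a knave.
Henry is a knave.
Noah is a knight.

Verification:
- Tara (knight) says "Henry is a knave" - this is TRUE because Henry is a knave.
- Frank (knave) says "Exactly 1 of us is a knight" - this is FALSE (a lie) because there are 2 knights.
- Henry (knave) says "We are all the same type" - this is FALSE (a lie) because Tara and Noah are knights and Frank and Henry are knaves.
- Noah (knight) says "At least one of us is a knight" - this is TRUE because Tara and Noah are knights.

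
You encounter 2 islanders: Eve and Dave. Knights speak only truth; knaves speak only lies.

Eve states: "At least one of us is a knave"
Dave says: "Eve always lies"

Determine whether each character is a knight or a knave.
Eve is a knight.
Dave is a knave.

Verification:
- Eve (knight) says "At least one of us is a knave" - this is TRUE because Dave is a knave.
- Dave (knave) says "Eve always lies" - this is FALSE (a lie) because Eve is a knight.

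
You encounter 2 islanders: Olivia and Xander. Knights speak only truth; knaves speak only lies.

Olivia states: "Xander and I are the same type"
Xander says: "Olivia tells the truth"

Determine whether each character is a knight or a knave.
Olivia is a knight.
Xander is a knight.

Verification:
- Olivia (knight) says "Xander and I are the same type" - this is TRUE because Olivia is a knight and Xander is a knight.
- Xander (knight) says "Olivia tells the truth" - this is TRUE because Olivia is a knight.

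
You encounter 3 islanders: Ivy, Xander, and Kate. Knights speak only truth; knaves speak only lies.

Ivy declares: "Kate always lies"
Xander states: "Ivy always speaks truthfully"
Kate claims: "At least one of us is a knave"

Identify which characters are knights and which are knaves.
Ivy is a knave.
Xander is a knave.
Kate is a knight.

Verification:
- Ivy (knave) says "Kate always lies" - this is FALSE (a lie) because Kate is a knight.
- Xander (knave) says "Ivy always speaks truthfully" - this is FALSE (a lie) because Ivy is a knave.
- Kate (knight) says "At least one of us is a knave" - this is TRUE because Ivy and Xander are knaves.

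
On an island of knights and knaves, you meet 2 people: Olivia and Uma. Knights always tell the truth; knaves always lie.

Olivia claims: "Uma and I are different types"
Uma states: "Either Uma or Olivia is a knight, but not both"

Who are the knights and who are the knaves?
Olivia is a knave.
Uma is a knave.

Verification:
- Olivia (knave) says "Uma and I are different types" - this is FALSE (a lie) because Olivia is a knave and Uma is a knave.
- Uma (knave) says "Either Uma or Olivia is a knight, but not both" - this is FALSE (a lie) because Uma is a knave and Olivia is a knave.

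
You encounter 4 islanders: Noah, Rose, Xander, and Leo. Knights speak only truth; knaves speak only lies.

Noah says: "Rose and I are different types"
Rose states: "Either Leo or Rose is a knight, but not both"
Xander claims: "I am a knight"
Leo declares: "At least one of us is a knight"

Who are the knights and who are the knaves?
Noah is a knave.
Rose is a knave.
Xander is a knave.
Leo is a knave.

Verification:
- Noah (knave) says "Rose and I are different types" - this is FALSE (a lie) because Noah is a knave and Rose is a knave.
- Rose (knave) says "Either Leo or Rose is a knight, but not both" - this is FALSE (a lie) because Leo is a knave and Rose is a knave.
- Xander (knave) says "I am a knight" - this is FALSE (a lie) because Xander is a knave.
- Leo (knave) says "At least one of us is a knight" - this is FALSE (a lie) because no one is a knight.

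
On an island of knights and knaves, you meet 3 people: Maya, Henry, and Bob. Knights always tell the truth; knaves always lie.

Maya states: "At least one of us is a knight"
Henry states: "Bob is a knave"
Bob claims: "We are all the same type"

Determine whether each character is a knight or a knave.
Maya is a knight.
Henry is a knight.
Bob is a knave.

Verification:
- Maya (knight) says "At least one of us is a knight" - this is TRUE because Maya and Henry are knights.
- Henry (knight) says "Bob is a knave" - this is TRUE because Bob is a knave.
- Bob (knave) says "We are all the same type" - this is FALSE (a lie) because Maya and Henry are knights and Bob is a knave.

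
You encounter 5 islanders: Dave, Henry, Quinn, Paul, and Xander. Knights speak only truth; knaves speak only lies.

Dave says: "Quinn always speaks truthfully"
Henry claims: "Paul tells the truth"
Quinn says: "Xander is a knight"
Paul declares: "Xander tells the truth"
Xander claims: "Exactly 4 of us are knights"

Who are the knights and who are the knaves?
Dave is a knave.
Henry is a knave.
Quinn is a knave.
Paul is a knave.
Xander is a knave.

Verification:
- Dave (knave) says "Quinn always speaks truthfully" - this is FALSE (a lie) because Quinn is a knave.
- Henry (knave) says "Paul tells the truth" - this is FALSE (a lie) because Paul is a knave.
- Quinn (knave) says "Xander is a knight" - this is FALSE (a lie) because Xander is a knave.
- Paul (knave) says "Xander tells the truth" - this is FALSE (a lie) because Xander is a knave.
- Xander (knave) says "Exactly 4 of us are knights" - this is FALSE (a lie) because there are 0 knights.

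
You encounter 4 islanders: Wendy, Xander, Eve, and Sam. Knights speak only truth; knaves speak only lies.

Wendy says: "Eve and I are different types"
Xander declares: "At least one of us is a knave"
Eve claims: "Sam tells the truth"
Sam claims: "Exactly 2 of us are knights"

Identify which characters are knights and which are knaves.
Wendy is a knave.
Xander is a knight.
Eve is a knave.
Sam is a knave.

Verification:
- Wendy (knave) says "Eve and I are different types" - this is FALSE (a lie) because Wendy is a knave and Eve is a knave.
- Xander (knight) says "At least one of us is a knave" - this is TRUE because Wendy, Eve, and Sam are knaves.
- Eve (knave) says "Sam tells the truth" - this is FALSE (a lie) because Sam is a knave.
- Sam (knave) says "Exactly 2 of us are knights" - this is FALSE (a lie) because there are 1 knights.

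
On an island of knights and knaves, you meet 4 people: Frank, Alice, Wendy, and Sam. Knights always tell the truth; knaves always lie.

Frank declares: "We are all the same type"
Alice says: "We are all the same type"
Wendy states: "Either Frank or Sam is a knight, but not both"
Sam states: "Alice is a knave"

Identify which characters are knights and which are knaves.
Frank is a knave.
Alice is a knave.
Wendy is a knight.
Sam is a knight.

Verification:
- Frank (knave) says "We are all the same type" - this is FALSE (a lie) because Wendy and Sam are knights and Frank and Alice are knaves.
- Alice (knave) says "We are all the same type" - this is FALSE (a lie) because Wendy and Sam are knights and Frank and Alice are knaves.
- Wendy (knight) says "Either Frank or Sam is a knight, but not both" - this is TRUE because Frank is a knave and Sam is a knight.
- Sam (knight) says "Alice is a knave" - this is TRUE because Alice is a knave.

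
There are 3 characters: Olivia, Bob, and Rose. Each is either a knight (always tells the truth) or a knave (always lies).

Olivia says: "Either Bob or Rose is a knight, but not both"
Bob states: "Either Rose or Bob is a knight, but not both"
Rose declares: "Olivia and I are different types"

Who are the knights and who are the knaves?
Olivia is a knave.
Bob is a knave.
Rose is a knave.

Verification:
- Olivia (knave) says "Either Bob or Rose is a knight, but not both" - this is FALSE (a lie) because Bob is a knave and Rose is a knave.
- Bob (knave) says "Either Rose or Bob is a knight, but not both" - this is FALSE (a lie) because Rose is a knave and Bob is a knave.
- Rose (knave) says "Olivia and I are different types" - this is FALSE (a lie) because Rose is a knave and Olivia is a knave.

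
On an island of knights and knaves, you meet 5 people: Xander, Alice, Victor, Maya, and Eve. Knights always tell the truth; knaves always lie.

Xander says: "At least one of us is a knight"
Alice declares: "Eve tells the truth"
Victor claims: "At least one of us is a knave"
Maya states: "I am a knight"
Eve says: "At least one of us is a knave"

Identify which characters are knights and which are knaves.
Xander is a knight.
Alice is a knight.
Victor is a knight.
Maya is a knave.
Eve is a knight.

Verification:
- Xander (knight) says "At least one of us is a knight" - this is TRUE because Xander, Alice, Victor, and Eve are knights.
- Alice (knight) says "Eve tells the truth" - this is TRUE because Eve is a knight.
- Victor (knight) says "At least one of us is a knave" - this is TRUE because Maya is a knave.
- Maya (knave) says "I am a knight" - this is FALSE (a lie) because Maya is a knave.
- Eve (knight) says "At least one of us is a knave" - this is TRUE because Maya is a knave.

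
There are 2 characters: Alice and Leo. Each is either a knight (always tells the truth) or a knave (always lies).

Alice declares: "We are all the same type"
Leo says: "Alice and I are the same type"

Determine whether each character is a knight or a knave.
Alice is a knight.
Leo is a knight.

Verification:
- Alice (knight) says "We are all the same type" - this is TRUE because Alice and Leo are knights.
- Leo (knight) says "Alice and I are the same type" - this is TRUE because Leo is a knight and Alice is a knight.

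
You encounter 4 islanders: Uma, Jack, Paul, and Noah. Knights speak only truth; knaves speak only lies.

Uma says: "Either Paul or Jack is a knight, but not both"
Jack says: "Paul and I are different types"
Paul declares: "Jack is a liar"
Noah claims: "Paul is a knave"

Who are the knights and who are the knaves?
Uma is a knight.
Jack is a knight.
Paul is a knave.
Noah is a knight.

Verification:
- Uma (knight) says "Either Paul or Jack is a knight, but not both" - this is TRUE because Paul is a knave and Jack is a knight.
- Jack (knight) says "Paul and I are different types" - this is TRUE because Jack is a knight and Paul is a knave.
- Paul (knave) says "Jack is a liar" - this is FALSE (a lie) because Jack is a knight.
- Noah (knight) says "Paul is a knave" - this is TRUE because Paul is a knave.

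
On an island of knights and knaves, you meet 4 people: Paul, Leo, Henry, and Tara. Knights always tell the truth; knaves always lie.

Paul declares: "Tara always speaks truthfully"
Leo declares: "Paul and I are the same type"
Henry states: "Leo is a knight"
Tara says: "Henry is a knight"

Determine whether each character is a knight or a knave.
Paul is a knight.
Leo is a knight.
Henry is a knight.
Tara is a knight.

Verification:
- Paul (knight) says "Tara always speaks truthfully" - this is TRUE because Tara is a knight.
- Leo (knight) says "Paul and I are the same type" - this is TRUE because Leo is a knight and Paul is a knight.
- Henry (knight) says "Leo is a knight" - this is TRUE because Leo is a knight.
- Tara (knight) says "Henry is a knight" - this is TRUE because Henry is a knight.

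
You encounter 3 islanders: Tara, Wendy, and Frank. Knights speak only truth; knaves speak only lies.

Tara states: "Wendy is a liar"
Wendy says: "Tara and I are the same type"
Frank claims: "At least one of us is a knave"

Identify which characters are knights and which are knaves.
Tara is a knight.
Wendy is a knave.
Frank is a knight.

Verification:
- Tara (knight) says "Wendy is a liar" - this is TRUE because Wendy is a knave.
- Wendy (knave) says "Tara and I are the same type" - this is FALSE (a lie) because Wendy is a knave and Tara is a knight.
- Frank (knight) says "At least one of us is a knave" - this is TRUE because Wendy is a knave.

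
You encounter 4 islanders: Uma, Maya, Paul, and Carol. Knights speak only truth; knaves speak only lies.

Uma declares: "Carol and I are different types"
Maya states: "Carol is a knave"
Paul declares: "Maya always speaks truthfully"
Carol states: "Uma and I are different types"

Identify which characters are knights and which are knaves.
Uma is a knave.
Maya is a knight.
Paul is a knight.
Carol is a knave.

Verification:
- Uma (knave) says "Carol and I are different types" - this is FALSE (a lie) because Uma is a knave and Carol is a knave.
- Maya (knight) says "Carol is a knave" - this is TRUE because Carol is a knave.
- Paul (knight) says "Maya always speaks truthfully" - this is TRUE because Maya is a knight.
- Carol (knave) says "Uma and I are different types" - this is FALSE (a lie) because Carol is a knave and Uma is a knave.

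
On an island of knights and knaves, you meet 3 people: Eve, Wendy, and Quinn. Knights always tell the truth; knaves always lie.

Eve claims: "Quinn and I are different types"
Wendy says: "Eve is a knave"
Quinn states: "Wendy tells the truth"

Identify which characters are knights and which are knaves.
Eve is a knight.
Wendy is a knave.
Quinn is a knave.

Verification:
- Eve (knight) says "Quinn and I are different types" - this is TRUE because Eve is a knight and Quinn is a knave.
- Wendy (knave) says "Eve is a knave" - this is FALSE (a lie) because Eve is a knight.
- Quinn (knave) says "Wendy tells the truth" - this is FALSE (a lie) because Wendy is a knave.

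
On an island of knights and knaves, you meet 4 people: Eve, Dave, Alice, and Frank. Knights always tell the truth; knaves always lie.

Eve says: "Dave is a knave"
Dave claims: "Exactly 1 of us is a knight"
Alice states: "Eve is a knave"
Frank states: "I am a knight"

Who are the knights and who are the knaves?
Eve is a knight.
Dave is a knave.
Alice is a knave.
Frank is a knight.

Verification:
- Eve (knight) says "Dave is a knave" - this is TRUE because Dave is a knave.
- Dave (knave) says "Exactly 1 of us is a knight" - this is FALSE (a lie) because there are 2 knights.
- Alice (knave) says "Eve is a knave" - this is FALSE (a lie) because Eve is a knight.
- Frank (knight) says "I am a knight" - this is TRUE because Frank is a knight.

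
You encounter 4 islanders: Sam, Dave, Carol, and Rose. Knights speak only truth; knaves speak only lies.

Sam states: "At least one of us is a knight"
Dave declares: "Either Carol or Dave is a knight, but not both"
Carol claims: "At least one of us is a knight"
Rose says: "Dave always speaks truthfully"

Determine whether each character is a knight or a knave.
Sam is a knave.
Dave is a knave.
Carol is a knave.
Rose is a knave.

Verification:
- Sam (knave) says "At least one of us is a knight" - this is FALSE (a lie) because no one is a knight.
- Dave (knave) says "Either Carol or Dave is a knight, but not both" - this is FALSE (a lie) because Carol is a knave and Dave is a knave.
- Carol (knave) says "At least one of us is a knight" - this is FALSE (a lie) because no one is a knight.
- Rose (knave) says "Dave always speaks truthfully" - this is FALSE (a lie) because Dave is a knave.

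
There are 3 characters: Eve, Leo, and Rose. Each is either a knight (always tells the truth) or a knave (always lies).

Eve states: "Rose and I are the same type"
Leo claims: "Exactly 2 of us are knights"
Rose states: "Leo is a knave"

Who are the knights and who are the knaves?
Eve is a knave.
Leo is a knave.
Rose is a knight.

Verification:
- Eve (knave) says "Rose and I are the same type" - this is FALSE (a lie) because Eve is a knave and Rose is a knight.
- Leo (knave) says "Exactly 2 of us are knights" - this is FALSE (a lie) because there are 1 knights.
- Rose (knight) says "Leo is a knave" - this is TRUE because Leo is a knave.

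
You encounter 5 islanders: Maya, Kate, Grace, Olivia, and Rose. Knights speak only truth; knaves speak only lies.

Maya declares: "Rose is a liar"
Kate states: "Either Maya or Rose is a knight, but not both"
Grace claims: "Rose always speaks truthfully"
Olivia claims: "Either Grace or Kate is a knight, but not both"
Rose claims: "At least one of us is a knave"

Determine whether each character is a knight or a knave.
Maya is a knave.
Kate is a knight.
Grace is a knight.
Olivia is a knave.
Rose is a knight.

Verification:
- Maya (knave) says "Rose is a liar" - this is FALSE (a lie) because Rose is a knight.
- Kate (knight) says "Either Maya or Rose is a knight, but not both" - this is TRUE because Maya is a knave and Rose is a knight.
- Grace (knight) says "Rose always speaks truthfully" - this is TRUE because Rose is a knight.
- Olivia (knave) says "Either Grace or Kate is a knight, but not both" - this is FALSE (a lie) because Grace is a knight and Kate is a knight.
- Rose (knight) says "At least one of us is a knave" - this is TRUE because Maya and Olivia are knaves.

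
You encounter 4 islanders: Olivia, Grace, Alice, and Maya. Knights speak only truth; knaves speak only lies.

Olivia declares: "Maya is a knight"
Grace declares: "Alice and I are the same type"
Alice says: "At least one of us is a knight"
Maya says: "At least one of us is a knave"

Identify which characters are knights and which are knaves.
Olivia is a knight.
Grace is a knave.
Alice is a knight.
Maya is a knight.

Verification:
- Olivia (knight) says "Maya is a knight" - this is TRUE because Maya is a knight.
- Grace (knave) says "Alice and I are the same type" - this is FALSE (a lie) because Grace is a knave and Alice is a knight.
- Alice (knight) says "At least one of us is a knight" - this is TRUE because Olivia, Alice, and Maya are knights.
- Maya (knight) says "At least one of us is a knave" - this is TRUE because Grace is a knave.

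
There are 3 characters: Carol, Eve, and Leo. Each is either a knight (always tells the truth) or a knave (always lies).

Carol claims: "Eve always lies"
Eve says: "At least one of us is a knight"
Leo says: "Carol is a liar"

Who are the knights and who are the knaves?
Carol is a knave.
Eve is a knight.
Leo is a knight.

Verification:
- Carol (knave) says "Eve always lies" - this is FALSE (a lie) because Eve is a knight.
- Eve (knight) says "At least one of us is a knight" - this is TRUE because Eve and Leo are knights.
- Leo (knight) says "Carol is a liar" - this is TRUE because Carol is a knave.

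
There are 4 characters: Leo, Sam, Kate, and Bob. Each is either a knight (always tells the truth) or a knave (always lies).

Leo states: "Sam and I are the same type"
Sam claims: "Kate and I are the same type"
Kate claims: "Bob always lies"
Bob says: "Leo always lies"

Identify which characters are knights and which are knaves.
Leo is a knight.
Sam is a knight.
Kate is a knight.
Bob is a knave.

Verification:
- Leo (knight) says "Sam and I are the same type" - this is TRUE because Leo is a knight and Sam is a knight.
- Sam (knight) says "Kate and I are the same type" - this is TRUE because Sam is a knight and Kate is a knight.
- Kate (knight) says "Bob always lies" - this is TRUE because Bob is a knave.
- Bob (knave) says "Leo always lies" - this is FALSE (a lie) because Leo is a knight.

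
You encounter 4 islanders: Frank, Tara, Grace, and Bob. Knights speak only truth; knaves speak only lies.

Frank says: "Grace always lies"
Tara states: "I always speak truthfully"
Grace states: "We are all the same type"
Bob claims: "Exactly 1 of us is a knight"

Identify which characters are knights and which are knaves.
Frank is a knight.
Tara is a knight.
Grace is a knave.
Bob is a knave.

Verification:
- Frank (knight) says "Grace always lies" - this is TRUE because Grace is a knave.
- Tara (knight) says "I always speak truthfully" - this is TRUE because Tara is a knight.
- Grace (knave) says "We are all the same type" - this is FALSE (a lie) because Frank and Tara are knights and Grace and Bob are knaves.
- Bob (knave) says "Exactly 1 of us is a knight" - this is FALSE (a lie) because there are 2 knights.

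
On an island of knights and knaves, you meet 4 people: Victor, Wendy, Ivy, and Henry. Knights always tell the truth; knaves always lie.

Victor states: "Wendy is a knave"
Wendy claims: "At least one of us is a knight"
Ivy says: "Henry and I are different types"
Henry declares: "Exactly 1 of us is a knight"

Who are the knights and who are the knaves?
Victor is a knave.
Wendy is a knight.
Ivy is a knight.
Henry is a knave.

Verification:
- Victor (knave) says "Wendy is a knave" - this is FALSE (a lie) because Wendy is a knight.
- Wendy (knight) says "At least one of us is a knight" - this is TRUE because Wendy and Ivy are knights.
- Ivy (knight) says "Henry and I are different types" - this is TRUE because Ivy is a knight and Henry is a knave.
- Henry (knave) says "Exactly 1 of us is a knight" - this is FALSE (a lie) because there are 2 knights.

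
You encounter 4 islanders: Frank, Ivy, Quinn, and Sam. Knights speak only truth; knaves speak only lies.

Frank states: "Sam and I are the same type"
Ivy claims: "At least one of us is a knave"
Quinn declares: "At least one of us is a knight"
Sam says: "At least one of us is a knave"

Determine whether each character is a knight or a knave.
Frank is a knave.
Ivy is a knight.
Quinn is a knight.
Sam is a knight.

Verification:
- Frank (knave) says "Sam and I are the same type" - this is FALSE (a lie) because Frank is a knave and Sam is a knight.
- Ivy (knight) says "At least one of us is a knave" - this is TRUE because Frank is a knave.
- Quinn (knight) says "At least one of us is a knight" - this is TRUE because Ivy, Quinn, and Sam are knights.
- Sam (knight) says "At least one of us is a knave" - this is TRUE because Frank is a knave.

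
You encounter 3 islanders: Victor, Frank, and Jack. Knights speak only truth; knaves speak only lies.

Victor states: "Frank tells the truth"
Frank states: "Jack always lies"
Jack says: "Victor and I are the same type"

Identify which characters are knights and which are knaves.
Victor is a knight.
Frank is a knight.
Jack is a knave.

Verification:
- Victor (knight) says "Frank tells the truth" - this is TRUE because Frank is a knight.
- Frank (knight) says "Jack always lies" - this is TRUE because Jack is a knave.
- Jack (knave) says "Victor and I are the same type" - this is FALSE (a lie) because Jack is a knave and Victor is a knight.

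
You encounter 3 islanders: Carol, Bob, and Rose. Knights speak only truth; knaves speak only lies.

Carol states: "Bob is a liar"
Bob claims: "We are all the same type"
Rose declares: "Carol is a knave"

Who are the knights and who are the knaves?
Carol is a knight.
Bob is a knave.
Rose is a knave.

Verification:
- Carol (knight) says "Bob is a liar" - this is TRUE because Bob is a knave.
- Bob (knave) says "We are all the same type" - this is FALSE (a lie) because Carol is a knight and Bob and Rose are knaves.
- Rose (knave) says "Carol is a knave" - this is FALSE (a lie) because Carol is a knight.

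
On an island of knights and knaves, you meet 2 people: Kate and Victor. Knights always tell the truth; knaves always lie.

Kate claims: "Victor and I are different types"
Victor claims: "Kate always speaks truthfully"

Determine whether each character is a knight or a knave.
Kate is a knave.
Victor is a knave.

Verification:
- Kate (knave) says "Victor and I are different types" - this is FALSE (a lie) because Kate is a knave and Victor is a knave.
- Victor (knave) says "Kate always speaks truthfully" - this is FALSE (a lie) because Kate is a knave.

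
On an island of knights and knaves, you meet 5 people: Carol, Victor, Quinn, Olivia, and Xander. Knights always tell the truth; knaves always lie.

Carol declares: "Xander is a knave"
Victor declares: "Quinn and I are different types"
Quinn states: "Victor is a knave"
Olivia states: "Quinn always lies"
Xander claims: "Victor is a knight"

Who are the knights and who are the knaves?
Carol is a knave.
Victor is a knight.
Quinn is a knave.
Olivia is a knight.
Xander is a knight.

Verification:
- Carol (knave) says "Xander is a knave" - this is FALSE (a lie) because Xander is a knight.
- Victor (knight) says "Quinn and I are different types" - this is TRUE because Victor is a knight and Quinn is a knave.
- Quinn (knave) says "Victor is a knave" - this is FALSE (a lie) because Victor is a knight.
- Olivia (knight) says "Quinn always lies" - this is TRUE because Quinn is a knave.
- Xander (knight) says "Victor is a knight" - this is TRUE because Victor is a knight.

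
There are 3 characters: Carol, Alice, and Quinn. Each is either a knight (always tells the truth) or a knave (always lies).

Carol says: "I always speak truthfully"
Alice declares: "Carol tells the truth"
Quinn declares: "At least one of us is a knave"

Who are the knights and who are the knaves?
Carol is a knave.
Alice is a knave.
Quinn is a knight.

Verification:
- Carol (knave) says "I always speak truthfully" - this is FALSE (a lie) because Carol is a knave.
- Alice (knave) says "Carol tells the truth" - this is FALSE (a lie) because Carol is a knave.
- Quinn (knight) says "At least one of us is a knave" - this is TRUE because Carol and Alice are knaves.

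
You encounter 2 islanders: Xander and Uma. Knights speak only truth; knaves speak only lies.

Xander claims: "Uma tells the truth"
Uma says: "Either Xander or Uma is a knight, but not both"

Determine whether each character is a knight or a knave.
Xander is a knave.
Uma is a knave.

Verification:
- Xander (knave) says "Uma tells the truth" - this is FALSE (a lie) because Uma is a knave.
- Uma (knave) says "Either Xander or Uma is a knight, but not both" - this is FALSE (a lie) because Xander is a knave and Uma is a knave.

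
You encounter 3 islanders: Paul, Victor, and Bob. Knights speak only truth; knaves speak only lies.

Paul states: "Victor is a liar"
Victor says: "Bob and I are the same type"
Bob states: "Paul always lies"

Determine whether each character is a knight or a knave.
Paul is a knave.
Victor is a knight.
Bob is a knight.

Verification:
- Paul (knave) says "Victor is a liar" - this is FALSE (a lie) because Victor is a knight.
- Victor (knight) says "Bob and I are the same type" - this is TRUE because Victor is a knight and Bob is a knight.
- Bob (knight) says "Paul always lies" - this is TRUE because Paul is a knave.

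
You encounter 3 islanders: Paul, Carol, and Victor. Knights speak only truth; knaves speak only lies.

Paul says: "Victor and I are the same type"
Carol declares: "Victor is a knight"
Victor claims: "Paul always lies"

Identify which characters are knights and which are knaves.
Paul is a knave.
Carol is a knight.
Victor is a knight.

Verification:
- Paul (knave) says "Victor and I are the same type" - this is FALSE (a lie) because Paul is a knave and Victor is a knight.
- Carol (knight) says "Victor is a knight" - this is TRUE because Victor is a knight.
- Victor (knight) says "Paul always lies" - this is TRUE because Paul is a knave.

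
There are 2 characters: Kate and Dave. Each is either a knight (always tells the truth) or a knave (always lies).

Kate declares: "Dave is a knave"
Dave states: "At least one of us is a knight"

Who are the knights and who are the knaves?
Kate is a knave.
Dave is a knight.

Verification:
- Kate (knave) says "Dave is a knave" - this is FALSE (a lie) because Dave is a knight.
- Dave (knight) says "At least one of us is a knight" - this is TRUE because Dave is a knight.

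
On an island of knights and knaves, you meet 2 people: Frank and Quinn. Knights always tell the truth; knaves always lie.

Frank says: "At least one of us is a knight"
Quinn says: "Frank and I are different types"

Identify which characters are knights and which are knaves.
Frank is a knave.
Quinn is a knave.

Verification:
- Frank (knave) says "At least one of us is a knight" - this is FALSE (a lie) because no one is a knight.
- Quinn (knave) says "Frank and I are different types" - this is FALSE (a lie) because Quinn is a knave and Frank is a knave.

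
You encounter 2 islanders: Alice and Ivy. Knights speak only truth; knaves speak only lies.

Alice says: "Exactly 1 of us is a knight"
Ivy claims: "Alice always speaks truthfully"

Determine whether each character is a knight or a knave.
Alice is a knave.
Ivy is a knave.

Verification:
- Alice (knave) says "Exactly 1 of us is a knight" - this is FALSE (a lie) because there are 0 knights.
- Ivy (knave) says "Alice always speaks truthfully" - this is FALSE (a lie) because Alice is a knave.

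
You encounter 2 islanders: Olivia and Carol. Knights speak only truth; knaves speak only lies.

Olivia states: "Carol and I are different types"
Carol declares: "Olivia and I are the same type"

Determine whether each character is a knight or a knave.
Olivia is a knight.
Carol is a knave.

Verification:
- Olivia (knight) says "Carol and I are different types" - this is TRUE because Olivia is a knight and Carol is a knave.
- Carol (knave) says "Olivia and I are the same type" - this is FALSE (a lie) because Carol is a knave and Olivia is a knight.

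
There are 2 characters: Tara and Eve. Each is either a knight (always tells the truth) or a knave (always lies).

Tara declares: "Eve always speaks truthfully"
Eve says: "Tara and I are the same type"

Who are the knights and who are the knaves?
Tara is a knight.
Eve is a knight.

Verification:
- Tara (knight) says "Eve always speaks truthfully" - this is TRUE because Eve is a knight.
- Eve (knight) says "Tara and I are the same type" - this is TRUE because Eve is a knight and Tara is a knight.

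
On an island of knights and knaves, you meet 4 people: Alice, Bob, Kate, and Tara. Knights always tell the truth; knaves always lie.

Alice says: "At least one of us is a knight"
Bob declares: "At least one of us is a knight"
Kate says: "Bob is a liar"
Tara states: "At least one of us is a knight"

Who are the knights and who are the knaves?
Alice is a knight.
Bob is a knight.
Kate is a knave.
Tara is a knight.

Verification:
- Alice (knight) says "At least one of us is a knight" - this is TRUE because Alice, Bob, and Tara are knights.
- Bob (knight) says "At least one of us is a knight" - this is TRUE because Alice, Bob, and Tara are knights.
- Kate (knave) says "Bob is a liar" - this is FALSE (a lie) because Bob is a knight.
- Tara (knight) says "At least one of us is a knight" - this is TRUE because Alice, Bob, and Tara are knights.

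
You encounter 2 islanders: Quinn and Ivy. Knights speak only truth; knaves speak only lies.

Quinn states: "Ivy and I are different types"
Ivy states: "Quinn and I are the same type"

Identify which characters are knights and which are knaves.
Quinn is a knight.
Ivy is a knave.

Verification:
- Quinn (knight) says "Ivy and I are different types" - this is TRUE because Quinn is a knight and Ivy is a knave.
- Ivy (knave) says "Quinn and I are the same type" - this is FALSE (a lie) because Ivy is a knave and Quinn is a knight.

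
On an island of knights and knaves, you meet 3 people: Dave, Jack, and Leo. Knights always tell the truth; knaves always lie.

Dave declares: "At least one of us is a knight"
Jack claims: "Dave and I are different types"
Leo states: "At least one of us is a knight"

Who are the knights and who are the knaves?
Dave is a knave.
Jack is a knave.
Leo is a knave.

Verification:
- Dave (knave) says "At least one of us is a knight" - this is FALSE (a lie) because no one is a knight.
- Jack (knave) says "Dave and I are different types" - this is FALSE (a lie) because Jack is a knave and Dave is a knave.
- Leo (knave) says "At least one of us is a knight" - this is FALSE (a lie) because no one is a knight.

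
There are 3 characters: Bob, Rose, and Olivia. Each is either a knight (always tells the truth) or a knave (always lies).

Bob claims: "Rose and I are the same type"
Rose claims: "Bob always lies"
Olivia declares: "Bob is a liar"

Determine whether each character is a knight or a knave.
Bob is a knave.
Rose is a knight.
Olivia is a knight.

Verification:
- Bob (knave) says "Rose and I are the same type" - this is FALSE (a lie) because Bob is a knave and Rose is a knight.
- Rose (knight) says "Bob always lies" - this is TRUE because Bob is a knave.
- Olivia (knight) says "Bob is a liar" - this is TRUE because Bob is a knave.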